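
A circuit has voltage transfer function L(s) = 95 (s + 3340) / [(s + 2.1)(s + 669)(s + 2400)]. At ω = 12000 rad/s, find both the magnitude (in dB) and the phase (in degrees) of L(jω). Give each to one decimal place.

|j12000 + 3340| = √(12000² + 3340²) = 1.246e+04
|j12000 + 2.1| = √(12000² + 2.1²) = 1.2e+04
|j12000 + 669| = √(12000² + 669²) = 1.202e+04
|j12000 + 2400| = √(12000² + 2400²) = 1.224e+04
|L(j12000)| = 95 × 1.246e+04 / (1.2e+04 × 1.202e+04 × 1.224e+04) = 6.7046e-07
20 log₁₀(6.7046e-07) = -123.47 dB
∠(j12000 + 3340) = arctan(12000/3340) = 74.45°
∠(j12000 + 2.1) = arctan(12000/2.1) = 89.99°
∠(j12000 + 669) = arctan(12000/669) = 86.81°
∠(j12000 + 2400) = arctan(12000/2400) = 78.69°
∠L(j12000) = 74.45° − (89.99° + 86.81° + 78.69°) = -181.04°

|L| = -123.5 dB, ∠L = -181.0°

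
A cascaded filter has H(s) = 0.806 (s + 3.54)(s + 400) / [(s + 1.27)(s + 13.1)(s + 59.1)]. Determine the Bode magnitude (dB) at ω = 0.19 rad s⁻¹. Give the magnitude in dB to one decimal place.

1.2 dB

|j0.19 + 3.54| = √(0.19² + 3.54²) = 3.545
|j0.19 + 400| = √(0.19² + 400²) = 400
|j0.19 + 1.27| = √(0.19² + 1.27²) = 1.284
|j0.19 + 13.1| = √(0.19² + 13.1²) = 13.1
|j0.19 + 59.1| = √(0.19² + 59.1²) = 59.1
|H(j0.19)| = 0.806 × 3.545 × 400 / (1.284 × 13.1 × 59.1) = 1.1495
20 log₁₀(1.1495) = 1.21 dB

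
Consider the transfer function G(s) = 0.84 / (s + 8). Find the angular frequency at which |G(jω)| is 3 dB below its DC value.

8 rad/s

For a single-pole low-pass, the −3 dB point is at the pole: ω = 8 rad/s.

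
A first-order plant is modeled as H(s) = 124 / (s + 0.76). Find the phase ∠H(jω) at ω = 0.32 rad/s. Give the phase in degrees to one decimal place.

∠(j0.32 + 0.76) = arctan(0.32/0.76) = 22.83°
∠H(j0.32) = −22.83° = -22.83°

-22.8°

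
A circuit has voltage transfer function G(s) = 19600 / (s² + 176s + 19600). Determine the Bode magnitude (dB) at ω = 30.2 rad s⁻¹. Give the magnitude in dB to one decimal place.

0.1 dB

|(j30.2)² + 176(j30.2) + 19600| = |18688 + j5315.2| = 1.943e+04
|G(j30.2)| = 19600 / 1.943e+04 = 1.0088
20 log₁₀(1.0088) = 0.08 dB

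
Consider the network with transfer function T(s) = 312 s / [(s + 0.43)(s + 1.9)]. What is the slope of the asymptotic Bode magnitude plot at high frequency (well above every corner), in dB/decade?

With 1 zero and 2 poles, the high-frequency asymptotic slope is 20 × (1 − 2) = -20 dB/decade.

-20 dB/decade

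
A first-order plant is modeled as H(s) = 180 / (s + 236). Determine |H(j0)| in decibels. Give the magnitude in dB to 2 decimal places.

H(0) = 180 / 236 = 0.76271
20 log₁₀(0.76271) = -2.353 dB

-2.35 dB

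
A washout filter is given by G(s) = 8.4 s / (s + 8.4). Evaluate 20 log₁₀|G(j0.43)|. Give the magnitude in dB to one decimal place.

|j0.43| = 0.43
|j0.43 + 8.4| = √(0.43² + 8.4²) = 8.411
|G(j0.43)| = 8.4 × 0.43 / 8.411 = 0.42944
20 log₁₀(0.42944) = -7.34 dB

-7.3 dB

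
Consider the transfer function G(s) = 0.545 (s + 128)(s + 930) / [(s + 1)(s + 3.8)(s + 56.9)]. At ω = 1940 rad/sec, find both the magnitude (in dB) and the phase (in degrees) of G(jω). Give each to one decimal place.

|j1940 + 128| = √(1940² + 128²) = 1944
|j1940 + 930| = √(1940² + 930²) = 2151
|j1940 + 1| = √(1940² + 1²) = 1940
|j1940 + 3.8| = √(1940² + 3.8²) = 1940
|j1940 + 56.9| = √(1940² + 56.9²) = 1941
|G(j1940)| = 0.545 × 1944 × 2151 / (1940 × 1940 × 1941) = 0.00031208
20 log₁₀(0.00031208) = -70.11 dB
∠(j1940 + 128) = arctan(1940/128) = 86.23°
∠(j1940 + 930) = arctan(1940/930) = 64.39°
∠(j1940 + 1) = arctan(1940/1) = 89.97°
∠(j1940 + 3.8) = arctan(1940/3.8) = 89.89°
∠(j1940 + 56.9) = arctan(1940/56.9) = 88.32°
∠G(j1940) = 86.23° + 64.39° − (89.97° + 89.89° + 88.32°) = -117.57°

|G| = -70.1 dB, ∠G = -117.6°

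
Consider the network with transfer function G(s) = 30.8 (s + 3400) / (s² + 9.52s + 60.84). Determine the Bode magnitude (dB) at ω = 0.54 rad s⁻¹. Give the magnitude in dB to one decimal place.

|j0.54 + 3400| = √(0.54² + 3400²) = 3400
|(j0.54)² + 9.52(j0.54) + 60.84| = |60.548 + j5.1408| = 60.77
|G(j0.54)| = 30.8 × 3400 / 60.77 = 1723.3
20 log₁₀(1723.3) = 64.73 dB

64.7 dB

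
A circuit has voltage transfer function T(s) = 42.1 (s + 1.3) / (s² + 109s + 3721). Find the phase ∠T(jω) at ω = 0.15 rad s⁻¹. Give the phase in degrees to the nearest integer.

6 deg

∠(j0.15 + 1.3) = arctan(0.15/1.3) = 6.58°
∠[(j0.15)² + 109(j0.15) + 3721] = ∠[3721 + j16.35] = 0.25°
∠T(j0.15) = 6.58° − 0.25° = 6.33°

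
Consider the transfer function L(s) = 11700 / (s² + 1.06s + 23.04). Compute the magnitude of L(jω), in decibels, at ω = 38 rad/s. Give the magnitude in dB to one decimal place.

|(j38)² + 1.06(j38) + 23.04| = |-1421 + j40.28| = 1422
|L(j38)| = 11700 / 1422 = 8.2306
20 log₁₀(8.2306) = 18.31 dB

18.3 dB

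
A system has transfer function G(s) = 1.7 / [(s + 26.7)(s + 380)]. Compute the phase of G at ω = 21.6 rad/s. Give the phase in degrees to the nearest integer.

-42°

∠(j21.6 + 26.7) = arctan(21.6/26.7) = 38.97°
∠(j21.6 + 380) = arctan(21.6/380) = 3.25°
∠G(j21.6) = − (38.97° + 3.25°) = -42.23°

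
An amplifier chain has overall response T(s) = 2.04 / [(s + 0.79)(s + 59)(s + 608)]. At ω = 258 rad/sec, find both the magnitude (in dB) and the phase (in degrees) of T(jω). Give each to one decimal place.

|j258 + 0.79| = √(258² + 0.79²) = 258
|j258 + 59| = √(258² + 59²) = 264.7
|j258 + 608| = √(258² + 608²) = 660.5
|T(j258)| = 2.04 / (258 × 264.7 × 660.5) = 4.5234e-08
20 log₁₀(4.5234e-08) = -146.89 dB
∠(j258 + 0.79) = arctan(258/0.79) = 89.82°
∠(j258 + 59) = arctan(258/59) = 77.12°
∠(j258 + 608) = arctan(258/608) = 22.99°
∠T(j258) = − (89.82° + 77.12° + 22.99°) = -189.94°

|T| = -146.9 dB, ∠T = -189.9 deg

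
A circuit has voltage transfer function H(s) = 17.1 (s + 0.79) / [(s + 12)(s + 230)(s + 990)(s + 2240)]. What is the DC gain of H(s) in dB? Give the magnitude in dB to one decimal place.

-173.1 dB

H(0) = 17.1 × 0.79 / (12 × 230 × 990 × 2240) = 2.2071e-09
20 log₁₀(2.2071e-09) = -173.12 dB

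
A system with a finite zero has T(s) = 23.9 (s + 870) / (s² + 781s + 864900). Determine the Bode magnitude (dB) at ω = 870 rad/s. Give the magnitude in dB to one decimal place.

-27.4 dB

|j870 + 870| = √(870² + 870²) = 1230
|(j870)² + 781(j870) + 864900| = |1.08e+05 + j6.7947e+05| = 6.88e+05
|T(j870)| = 23.9 × 1230 / 6.88e+05 = 0.042741
20 log₁₀(0.042741) = -27.38 dB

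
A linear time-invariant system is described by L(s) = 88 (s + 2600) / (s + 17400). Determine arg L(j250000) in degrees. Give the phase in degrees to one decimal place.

3.4 deg

∠(j250000 + 2600) = arctan(250000/2600) = 89.40°
∠(j250000 + 17400) = arctan(250000/17400) = 86.02°
∠L(j250000) = 89.40° − 86.02° = 3.39°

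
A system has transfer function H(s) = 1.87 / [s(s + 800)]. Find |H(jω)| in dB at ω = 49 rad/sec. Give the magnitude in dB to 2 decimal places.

|j49 + 800| = √(49² + 800²) = 801.5
|j49| = 49
|H(j49)| = 1.87 / (801.5 × 49) = 4.7615e-05
20 log₁₀(4.7615e-05) = -86.445 dB

-86.45 dB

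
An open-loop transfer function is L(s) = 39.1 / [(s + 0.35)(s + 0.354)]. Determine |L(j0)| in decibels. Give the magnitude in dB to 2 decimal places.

49.98 dB

L(0) = 39.1 / (0.35 × 0.354) = 315.58
20 log₁₀(315.58) = 49.982 dB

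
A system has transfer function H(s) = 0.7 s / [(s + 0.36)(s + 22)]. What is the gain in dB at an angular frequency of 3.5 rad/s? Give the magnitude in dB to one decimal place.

-30.1 dB

|j3.5| = 3.5
|j3.5 + 0.36| = √(3.5² + 0.36²) = 3.518
|j3.5 + 22| = √(3.5² + 22²) = 22.28
|H(j3.5)| = 0.7 × 3.5 / (3.518 × 22.28) = 0.031258
20 log₁₀(0.031258) = -30.10 dB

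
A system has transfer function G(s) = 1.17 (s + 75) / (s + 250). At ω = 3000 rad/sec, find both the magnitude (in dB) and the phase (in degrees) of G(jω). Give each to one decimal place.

|j3000 + 75| = √(3000² + 75²) = 3001
|j3000 + 250| = √(3000² + 250²) = 3010
|G(j3000)| = 1.17 × 3001 / 3010 = 1.1663
20 log₁₀(1.1663) = 1.34 dB
∠(j3000 + 75) = arctan(3000/75) = 88.57°
∠(j3000 + 250) = arctan(3000/250) = 85.24°
∠G(j3000) = 88.57° − 85.24° = 3.33°

|G| = 1.3 dB, ∠G = 3.3°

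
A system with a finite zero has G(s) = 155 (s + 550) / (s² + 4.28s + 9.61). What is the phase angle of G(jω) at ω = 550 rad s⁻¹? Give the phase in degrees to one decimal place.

-134.6°

∠(j550 + 550) = arctan(550/550) = 45.00°
∠[(j550)² + 4.28(j550) + 9.61] = ∠[-3.0249e+05 + j2354] = 179.55°
∠G(j550) = 45.00° − 179.55° = -134.55°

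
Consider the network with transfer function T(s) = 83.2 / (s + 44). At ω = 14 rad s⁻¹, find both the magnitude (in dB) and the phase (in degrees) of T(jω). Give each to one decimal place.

|j14 + 44| = √(14² + 44²) = 46.17
|T(j14)| = 83.2 / 46.17 = 1.8019
20 log₁₀(1.8019) = 5.11 dB
∠(j14 + 44) = arctan(14/44) = 17.65°
∠T(j14) = −17.65° = -17.65°

|T| = 5.1 dB, ∠T = -17.7°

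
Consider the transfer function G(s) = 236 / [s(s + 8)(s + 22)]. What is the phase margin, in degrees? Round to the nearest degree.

Gain crossover: |G(jω)| = 1 at ω ≈ 1.32 rad/s.
∠G(j1.32) = −90° − arctan(1.32/8) − arctan(1.32/22) ≈ -102.81°
PM = 180° + (-102.81°) = 77.19°

77°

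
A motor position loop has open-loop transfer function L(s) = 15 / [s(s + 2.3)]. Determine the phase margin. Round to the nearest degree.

Gain crossover: |L(jω)| = 1 at ω ≈ 3.55 rad/s.
∠L(j3.55) = −90° − arctan(3.55/2.3) ≈ -147.04°
PM = 180° + (-147.04°) = 32.96°

33 deg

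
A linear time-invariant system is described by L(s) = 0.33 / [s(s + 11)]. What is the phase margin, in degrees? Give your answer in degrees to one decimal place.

Gain crossover: |L(jω)| = 1 at ω ≈ 0.03 rad/s.
∠L(j0.03) = −90° − arctan(0.03/11) ≈ -90.16°
PM = 180° + (-90.16°) = 89.84°

89.8°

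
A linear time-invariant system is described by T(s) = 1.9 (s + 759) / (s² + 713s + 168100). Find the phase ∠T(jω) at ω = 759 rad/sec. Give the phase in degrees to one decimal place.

-82.0°

∠(j759 + 759) = arctan(759/759) = 45.00°
∠[(j759)² + 713(j759) + 168100] = ∠[-4.0798e+05 + j5.4117e+05] = 127.01°
∠T(j759) = 45.00° − 127.01° = -82.01°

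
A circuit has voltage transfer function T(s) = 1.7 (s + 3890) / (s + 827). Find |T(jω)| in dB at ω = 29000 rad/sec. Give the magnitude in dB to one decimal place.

4.7 dB

|j29000 + 3890| = √(29000² + 3890²) = 2.926e+04
|j29000 + 827| = √(29000² + 827²) = 2.901e+04
|T(j29000)| = 1.7 × 2.926e+04 / 2.901e+04 = 1.7145
20 log₁₀(1.7145) = 4.68 dB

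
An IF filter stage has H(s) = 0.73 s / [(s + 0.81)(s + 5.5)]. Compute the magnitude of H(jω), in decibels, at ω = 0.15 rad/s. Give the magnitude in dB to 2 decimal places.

-32.34 dB

|j0.15| = 0.15
|j0.15 + 0.81| = √(0.15² + 0.81²) = 0.8238
|j0.15 + 5.5| = √(0.15² + 5.5²) = 5.502
|H(j0.15)| = 0.73 × 0.15 / (0.8238 × 5.502) = 0.024159
20 log₁₀(0.024159) = -32.338 dB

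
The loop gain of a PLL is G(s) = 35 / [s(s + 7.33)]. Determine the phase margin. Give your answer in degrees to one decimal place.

Gain crossover: |G(jω)| = 1 at ω ≈ 4.15 rad s⁻¹.
∠G(j4.15) = −90° − arctan(4.15/7.33) ≈ -119.54°
PM = 180° + (-119.54°) = 60.46°

60.5°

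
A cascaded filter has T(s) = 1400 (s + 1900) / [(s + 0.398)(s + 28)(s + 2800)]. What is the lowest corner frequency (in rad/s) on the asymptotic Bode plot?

Break frequencies occur at each pole and zero magnitude: 0.398 rad/s, 28 rad/s, 1900 rad/s, 2800 rad/s.
The lowest is 0.398 rad/s.

0.398 rad/s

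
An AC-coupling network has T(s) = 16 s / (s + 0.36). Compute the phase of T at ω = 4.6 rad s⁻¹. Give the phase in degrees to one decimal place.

4.5°

∠(j4.6) = 90.00°
∠(j4.6 + 0.36) = arctan(4.6/0.36) = 85.53°
∠T(j4.6) = 90.00° − 85.53° = 4.47°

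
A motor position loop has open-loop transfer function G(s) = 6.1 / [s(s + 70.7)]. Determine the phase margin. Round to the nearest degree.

90°

Gain crossover: |G(jω)| = 1 at ω ≈ 0.0863 rad/sec.
∠G(j0.0863) = −90° − arctan(0.0863/70.7) ≈ -90.07°
PM = 180° + (-90.07°) = 89.93°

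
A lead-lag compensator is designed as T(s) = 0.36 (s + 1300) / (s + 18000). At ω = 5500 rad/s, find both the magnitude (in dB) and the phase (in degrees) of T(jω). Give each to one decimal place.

|j5500 + 1300| = √(5500² + 1300²) = 5652
|j5500 + 18000| = √(5500² + 18000²) = 1.882e+04
|T(j5500)| = 0.36 × 5652 / 1.882e+04 = 0.1081
20 log₁₀(0.1081) = -19.32 dB
∠(j5500 + 1300) = arctan(5500/1300) = 76.70°
∠(j5500 + 18000) = arctan(5500/18000) = 16.99°
∠T(j5500) = 76.70° − 16.99° = 59.71°

|T| = -19.3 dB, ∠T = 59.7°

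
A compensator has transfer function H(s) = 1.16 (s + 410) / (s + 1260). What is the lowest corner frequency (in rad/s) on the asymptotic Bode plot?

Break frequencies occur at each pole and zero magnitude: 410 rad/s, 1260 rad/s.
The lowest is 410 rad/s.

410 rad/s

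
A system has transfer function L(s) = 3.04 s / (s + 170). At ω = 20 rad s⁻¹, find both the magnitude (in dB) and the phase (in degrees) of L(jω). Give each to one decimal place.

|L| = -9.0 dB, ∠L = 83.3°

|j20| = 20
|j20 + 170| = √(20² + 170²) = 171.2
|L(j20)| = 3.04 × 20 / 171.2 = 0.3552
20 log₁₀(0.3552) = -8.99 dB
∠(j20) = 90.00°
∠(j20 + 170) = arctan(20/170) = 6.71°
∠L(j20) = 90.00° − 6.71° = 83.29°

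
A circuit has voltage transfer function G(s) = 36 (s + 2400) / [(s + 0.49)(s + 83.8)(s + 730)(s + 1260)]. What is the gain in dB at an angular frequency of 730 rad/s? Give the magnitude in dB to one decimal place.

|j730 + 2400| = √(730² + 2400²) = 2509
|j730 + 0.49| = √(730² + 0.49²) = 730
|j730 + 83.8| = √(730² + 83.8²) = 734.8
|j730 + 730| = √(730² + 730²) = 1032
|j730 + 1260| = √(730² + 1260²) = 1456
|G(j730)| = 36 × 2509 / (730 × 734.8 × 1032 × 1456) = 1.1199e-07
20 log₁₀(1.1199e-07) = -139.02 dB

-139.0 dB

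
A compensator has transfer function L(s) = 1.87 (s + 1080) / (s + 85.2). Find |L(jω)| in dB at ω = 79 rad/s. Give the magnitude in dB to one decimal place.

|j79 + 1080| = √(79² + 1080²) = 1083
|j79 + 85.2| = √(79² + 85.2²) = 116.2
|L(j79)| = 1.87 × 1083 / 116.2 = 17.428
20 log₁₀(17.428) = 24.83 dB

24.8 dB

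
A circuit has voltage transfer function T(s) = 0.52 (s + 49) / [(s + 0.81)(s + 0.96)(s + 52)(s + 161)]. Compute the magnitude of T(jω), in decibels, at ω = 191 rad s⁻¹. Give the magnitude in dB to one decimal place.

-144.9 dB

|j191 + 49| = √(191² + 49²) = 197.2
|j191 + 0.81| = √(191² + 0.81²) = 191
|j191 + 0.96| = √(191² + 0.96²) = 191
|j191 + 52| = √(191² + 52²) = 198
|j191 + 161| = √(191² + 161²) = 249.8
|T(j191)| = 0.52 × 197.2 / (191 × 191 × 198 × 249.8) = 5.6838e-08
20 log₁₀(5.6838e-08) = -144.91 dB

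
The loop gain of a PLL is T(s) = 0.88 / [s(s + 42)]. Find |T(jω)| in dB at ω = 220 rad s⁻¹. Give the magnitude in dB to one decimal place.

-95.0 dB

|j220 + 42| = √(220² + 42²) = 224
|j220| = 220
|T(j220)| = 0.88 / (224 × 220) = 1.7859e-05
20 log₁₀(1.7859e-05) = -94.96 dB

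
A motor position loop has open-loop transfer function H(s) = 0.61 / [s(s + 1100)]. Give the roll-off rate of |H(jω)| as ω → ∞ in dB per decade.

With 0 zeros and 2 poles, the high-frequency asymptotic slope is 20 × (0 − 2) = -40 dB/decade.

-40 dB/decade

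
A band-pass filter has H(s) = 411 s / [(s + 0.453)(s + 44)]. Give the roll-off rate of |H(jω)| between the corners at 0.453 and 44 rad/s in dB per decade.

0 dB/decade

In this band the factors already past their corner are: 1 differentiator zero, pole at 0.453; net slope = 0 dB/decade.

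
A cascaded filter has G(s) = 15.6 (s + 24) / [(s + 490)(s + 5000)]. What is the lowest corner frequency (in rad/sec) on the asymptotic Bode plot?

Break frequencies occur at each pole and zero magnitude: 24 rad/sec, 490 rad/sec, 5000 rad/sec.
The lowest is 24 rad/sec.

24 rad/sec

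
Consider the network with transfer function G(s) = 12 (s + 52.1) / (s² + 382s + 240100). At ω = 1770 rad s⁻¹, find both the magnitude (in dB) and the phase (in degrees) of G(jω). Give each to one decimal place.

|j1770 + 52.1| = √(1770² + 52.1²) = 1771
|(j1770)² + 382(j1770) + 240100| = |-2.8928e+06 + j6.7614e+05| = 2.971e+06
|G(j1770)| = 12 × 1771 / 2.971e+06 = 0.0071528
20 log₁₀(0.0071528) = -42.91 dB
∠(j1770 + 52.1) = arctan(1770/52.1) = 88.31°
∠[(j1770)² + 382(j1770) + 240100] = ∠[-2.8928e+06 + j6.7614e+05] = 166.84°
∠G(j1770) = 88.31° − 166.84° = -78.53°

|G| = -42.9 dB, ∠G = -78.5 deg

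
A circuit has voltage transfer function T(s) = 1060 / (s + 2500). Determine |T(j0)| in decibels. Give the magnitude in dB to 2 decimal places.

-7.45 dB

T(0) = 1060 / 2500 = 0.424
20 log₁₀(0.424) = -7.453 dB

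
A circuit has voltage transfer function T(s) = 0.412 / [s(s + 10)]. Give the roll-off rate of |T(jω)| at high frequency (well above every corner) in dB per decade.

With 0 zeros and 2 poles, the high-frequency asymptotic slope is 20 × (0 − 2) = -40 dB/decade.

-40 dB/decade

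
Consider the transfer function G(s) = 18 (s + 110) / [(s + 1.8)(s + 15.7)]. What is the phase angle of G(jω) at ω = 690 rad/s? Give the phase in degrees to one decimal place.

-97.6°

∠(j690 + 110) = arctan(690/110) = 80.94°
∠(j690 + 1.8) = arctan(690/1.8) = 89.85°
∠(j690 + 15.7) = arctan(690/15.7) = 88.70°
∠G(j690) = 80.94° − (89.85° + 88.70°) = -97.60°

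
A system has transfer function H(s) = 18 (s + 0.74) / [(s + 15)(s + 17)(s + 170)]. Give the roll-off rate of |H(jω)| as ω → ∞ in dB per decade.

-40 dB/decade

With 1 zero and 3 poles, the high-frequency asymptotic slope is 20 × (1 − 3) = -40 dB/decade.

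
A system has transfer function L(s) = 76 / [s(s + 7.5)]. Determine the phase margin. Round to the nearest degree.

46°

Gain crossover: |L(jω)| = 1 at ω ≈ 7.27 rad/s.
∠L(j7.27) = −90° − arctan(7.27/7.5) ≈ -134.12°
PM = 180° + (-134.12°) = 45.88°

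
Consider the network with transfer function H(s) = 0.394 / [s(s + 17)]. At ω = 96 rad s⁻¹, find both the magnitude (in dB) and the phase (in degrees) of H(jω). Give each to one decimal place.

|j96 + 17| = √(96² + 17²) = 97.49
|j96| = 96
|H(j96)| = 0.394 / (97.49 × 96) = 4.2097e-05
20 log₁₀(4.2097e-05) = -87.52 dB
∠(j96 + 17) = arctan(96/17) = 79.96°
∠(j96) = 90.00°
∠H(j96) = − (79.96° + 90.00°) = -169.96°

|H| = -87.5 dB, ∠H = -170.0°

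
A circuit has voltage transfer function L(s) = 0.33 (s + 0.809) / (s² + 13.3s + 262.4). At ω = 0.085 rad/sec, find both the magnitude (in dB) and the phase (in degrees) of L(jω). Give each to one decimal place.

|j0.085 + 0.809| = √(0.085² + 0.809²) = 0.8135
|(j0.085)² + 13.3(j0.085) + 262.4| = |262.39 + j1.1305| = 262.4
|L(j0.085)| = 0.33 × 0.8135 / 262.4 = 0.001023
20 log₁₀(0.001023) = -59.80 dB
∠(j0.085 + 0.809) = arctan(0.085/0.809) = 6.00°
∠[(j0.085)² + 13.3(j0.085) + 262.4] = ∠[262.39 + j1.1305] = 0.25°
∠L(j0.085) = 6.00° − 0.25° = 5.75°

|L| = -59.8 dB, ∠L = 5.8°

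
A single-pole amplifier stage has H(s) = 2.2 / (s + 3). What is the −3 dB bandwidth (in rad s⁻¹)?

For a single-pole low-pass, the −3 dB point is at the pole: ω = 3 rad s⁻¹.

3 rad s⁻¹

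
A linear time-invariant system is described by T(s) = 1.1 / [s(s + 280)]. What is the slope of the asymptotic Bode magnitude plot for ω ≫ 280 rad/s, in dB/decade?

With 0 zeros and 2 poles, the high-frequency asymptotic slope is 20 × (0 − 2) = -40 dB/decade.

-40 dB/decade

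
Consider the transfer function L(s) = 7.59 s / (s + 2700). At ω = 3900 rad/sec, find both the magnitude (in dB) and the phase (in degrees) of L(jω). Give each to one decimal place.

|L| = 15.9 dB, ∠L = 34.7°

|j3900| = 3900
|j3900 + 2700| = √(3900² + 2700²) = 4743
|L(j3900)| = 7.59 × 3900 / 4743 = 6.2404
20 log₁₀(6.2404) = 15.90 dB
∠(j3900) = 90.00°
∠(j3900 + 2700) = arctan(3900/2700) = 55.30°
∠L(j3900) = 90.00° − 55.30° = 34.70°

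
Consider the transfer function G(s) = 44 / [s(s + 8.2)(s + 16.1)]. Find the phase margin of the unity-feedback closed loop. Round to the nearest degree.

Gain crossover: |G(jω)| = 1 at ω ≈ 0.333 rad s⁻¹.
∠G(j0.333) = −90° − arctan(0.333/8.2) − arctan(0.333/16.1) ≈ -93.51°
PM = 180° + (-93.51°) = 86.49°

86 deg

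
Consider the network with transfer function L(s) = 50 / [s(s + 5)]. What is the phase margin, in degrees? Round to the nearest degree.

Gain crossover: |L(jω)| = 1 at ω ≈ 6.25 rad s⁻¹.
∠L(j6.25) = −90° − arctan(6.25/5) ≈ -141.33°
PM = 180° + (-141.33°) = 38.67°

39°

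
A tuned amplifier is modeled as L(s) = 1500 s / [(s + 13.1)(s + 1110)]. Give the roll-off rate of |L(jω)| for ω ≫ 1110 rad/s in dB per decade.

With 1 zero and 2 poles, the high-frequency asymptotic slope is 20 × (1 − 2) = -20 dB/decade.

-20 dB/decade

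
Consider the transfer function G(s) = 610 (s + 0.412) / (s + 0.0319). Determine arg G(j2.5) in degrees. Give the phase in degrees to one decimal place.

-8.6°

∠(j2.5 + 0.412) = arctan(2.5/0.412) = 80.64°
∠(j2.5 + 0.0319) = arctan(2.5/0.0319) = 89.27°
∠G(j2.5) = 80.64° − 89.27° = -8.63°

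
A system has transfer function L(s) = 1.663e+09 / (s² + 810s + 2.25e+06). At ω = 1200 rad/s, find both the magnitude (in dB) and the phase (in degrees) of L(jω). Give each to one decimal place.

|L| = 62.4 dB, ∠L = -50.2°

|(j1200)² + 810(j1200) + 2.25e+06| = |8.1e+05 + j9.72e+05| = 1.265e+06
|L(j1200)| = 1.663e+09 / 1.265e+06 = 1314.4
20 log₁₀(1314.4) = 62.37 dB
∠[(j1200)² + 810(j1200) + 2.25e+06] = ∠[8.1e+05 + j9.72e+05] = 50.19°
∠L(j1200) = −50.19° = -50.19°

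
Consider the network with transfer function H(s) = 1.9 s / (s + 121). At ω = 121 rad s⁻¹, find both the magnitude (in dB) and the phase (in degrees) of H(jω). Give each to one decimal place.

|j121| = 121
|j121 + 121| = √(121² + 121²) = 171.1
|H(j121)| = 1.9 × 121 / 171.1 = 1.3435
20 log₁₀(1.3435) = 2.56 dB
∠(j121) = 90.00°
∠(j121 + 121) = arctan(121/121) = 45.00°
∠H(j121) = 90.00° − 45.00° = 45.00°

|H| = 2.6 dB, ∠H = 45.0°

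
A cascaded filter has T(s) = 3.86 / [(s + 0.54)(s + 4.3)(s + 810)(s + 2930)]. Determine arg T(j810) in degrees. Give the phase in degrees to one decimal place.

∠(j810 + 0.54) = arctan(810/0.54) = 89.96°
∠(j810 + 4.3) = arctan(810/4.3) = 89.70°
∠(j810 + 810) = arctan(810/810) = 45.00°
∠(j810 + 2930) = arctan(810/2930) = 15.45°
∠T(j810) = − (89.96° + 89.70° + 45.00° + 15.45°) = -240.11°

-240.1°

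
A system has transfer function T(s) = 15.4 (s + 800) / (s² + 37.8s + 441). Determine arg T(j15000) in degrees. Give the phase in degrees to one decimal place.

-92.9°

∠(j15000 + 800) = arctan(15000/800) = 86.95°
∠[(j15000)² + 37.8(j15000) + 441] = ∠[-2.25e+08 + j5.67e+05] = 179.86°
∠T(j15000) = 86.95° − 179.86° = -92.91°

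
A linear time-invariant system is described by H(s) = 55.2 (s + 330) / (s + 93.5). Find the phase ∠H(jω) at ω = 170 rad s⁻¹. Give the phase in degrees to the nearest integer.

-34°

∠(j170 + 330) = arctan(170/330) = 27.26°
∠(j170 + 93.5) = arctan(170/93.5) = 61.19°
∠H(j170) = 27.26° − 61.19° = -33.93°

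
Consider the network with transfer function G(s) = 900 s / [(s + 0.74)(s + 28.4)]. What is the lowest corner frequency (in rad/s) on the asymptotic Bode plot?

0.74 rad/s

Break frequencies occur at each pole and zero magnitude: 0.74 rad/s, 28.4 rad/s.
The lowest is 0.74 rad/s.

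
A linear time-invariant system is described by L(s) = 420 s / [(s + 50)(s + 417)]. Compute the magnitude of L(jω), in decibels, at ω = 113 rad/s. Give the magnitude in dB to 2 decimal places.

|j113| = 113
|j113 + 50| = √(113² + 50²) = 123.6
|j113 + 417| = √(113² + 417²) = 432
|L(j113)| = 420 × 113 / (123.6 × 432) = 0.88899
20 log₁₀(0.88899) = -1.022 dB

-1.02 dB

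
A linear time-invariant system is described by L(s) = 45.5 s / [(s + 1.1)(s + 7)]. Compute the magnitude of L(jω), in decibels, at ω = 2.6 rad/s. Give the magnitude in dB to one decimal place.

15.0 dB

|j2.6| = 2.6
|j2.6 + 1.1| = √(2.6² + 1.1²) = 2.823
|j2.6 + 7| = √(2.6² + 7²) = 7.467
|L(j2.6)| = 45.5 × 2.6 / (2.823 × 7.467) = 5.6117
20 log₁₀(5.6117) = 14.98 dB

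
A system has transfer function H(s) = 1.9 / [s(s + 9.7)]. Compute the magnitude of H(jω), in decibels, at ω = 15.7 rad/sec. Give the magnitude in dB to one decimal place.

|j15.7 + 9.7| = √(15.7² + 9.7²) = 18.45
|j15.7| = 15.7
|H(j15.7)| = 1.9 / (18.45 × 15.7) = 0.0065576
20 log₁₀(0.0065576) = -43.67 dB

-43.7 dB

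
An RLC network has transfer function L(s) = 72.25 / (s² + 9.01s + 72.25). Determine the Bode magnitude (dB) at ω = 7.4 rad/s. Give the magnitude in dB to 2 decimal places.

0.41 dB

|(j7.4)² + 9.01(j7.4) + 72.25| = |17.49 + j66.674| = 68.93
|L(j7.4)| = 72.25 / 68.93 = 1.0482
20 log₁₀(1.0482) = 0.409 dB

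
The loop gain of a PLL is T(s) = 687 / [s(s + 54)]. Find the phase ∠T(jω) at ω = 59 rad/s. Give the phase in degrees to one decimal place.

-137.5°

∠(j59 + 54) = arctan(59/54) = 47.53°
∠(j59) = 90.00°
∠T(j59) = − (47.53° + 90.00°) = -137.53°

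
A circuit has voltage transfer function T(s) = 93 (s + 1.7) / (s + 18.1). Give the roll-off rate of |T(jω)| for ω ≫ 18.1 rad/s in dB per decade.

With 1 zero and 1 pole, the high-frequency asymptotic slope is 20 × (1 − 1) = 0 dB/decade.

0 dB/decade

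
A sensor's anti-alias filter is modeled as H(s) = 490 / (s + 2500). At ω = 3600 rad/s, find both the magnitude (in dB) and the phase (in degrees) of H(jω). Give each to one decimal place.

|j3600 + 2500| = √(3600² + 2500²) = 4383
|H(j3600)| = 490 / 4383 = 0.1118
20 log₁₀(0.1118) = -19.03 dB
∠(j3600 + 2500) = arctan(3600/2500) = 55.22°
∠H(j3600) = −55.22° = -55.22°

|H| = -19.0 dB, ∠H = -55.2°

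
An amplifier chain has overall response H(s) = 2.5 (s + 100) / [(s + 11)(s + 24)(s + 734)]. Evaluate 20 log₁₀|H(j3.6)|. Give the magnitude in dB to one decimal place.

|j3.6 + 100| = √(3.6² + 100²) = 100.1
|j3.6 + 11| = √(3.6² + 11²) = 11.57
|j3.6 + 24| = √(3.6² + 24²) = 24.27
|j3.6 + 734| = √(3.6² + 734²) = 734
|H(j3.6)| = 2.5 × 100.1 / (11.57 × 24.27 × 734) = 0.0012134
20 log₁₀(0.0012134) = -58.32 dB

-58.3 dB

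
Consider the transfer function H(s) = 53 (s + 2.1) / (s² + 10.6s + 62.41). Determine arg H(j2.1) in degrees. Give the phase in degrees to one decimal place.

∠(j2.1 + 2.1) = arctan(2.1/2.1) = 45.00°
∠[(j2.1)² + 10.6(j2.1) + 62.41] = ∠[58 + j22.26] = 21.00°
∠H(j2.1) = 45.00° − 21.00° = 24.00°

24.0°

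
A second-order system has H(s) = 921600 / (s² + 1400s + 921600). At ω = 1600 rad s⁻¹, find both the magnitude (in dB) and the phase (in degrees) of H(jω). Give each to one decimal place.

|(j1600)² + 1400(j1600) + 921600| = |-1.6384e+06 + j2.24e+06| = 2.775e+06
|H(j1600)| = 921600 / 2.775e+06 = 0.33208
20 log₁₀(0.33208) = -9.58 dB
∠[(j1600)² + 1400(j1600) + 921600] = ∠[-1.6384e+06 + j2.24e+06] = 126.18°
∠H(j1600) = −126.18° = -126.18°

|H| = -9.6 dB, ∠H = -126.2°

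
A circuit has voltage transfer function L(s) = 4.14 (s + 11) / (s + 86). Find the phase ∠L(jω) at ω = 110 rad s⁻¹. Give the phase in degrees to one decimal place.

32.3 deg

∠(j110 + 11) = arctan(110/11) = 84.29°
∠(j110 + 86) = arctan(110/86) = 51.98°
∠L(j110) = 84.29° − 51.98° = 32.31°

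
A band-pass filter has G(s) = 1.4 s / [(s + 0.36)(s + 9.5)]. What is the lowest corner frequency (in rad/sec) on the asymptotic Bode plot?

0.36 rad/sec

Break frequencies occur at each pole and zero magnitude: 0.36 rad/sec, 9.5 rad/sec.
The lowest is 0.36 rad/sec.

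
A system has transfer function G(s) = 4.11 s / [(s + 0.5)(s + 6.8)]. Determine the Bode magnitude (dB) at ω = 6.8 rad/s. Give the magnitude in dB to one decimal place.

-7.4 dB

|j6.8| = 6.8
|j6.8 + 0.5| = √(6.8² + 0.5²) = 6.818
|j6.8 + 6.8| = √(6.8² + 6.8²) = 9.617
|G(j6.8)| = 4.11 × 6.8 / (6.818 × 9.617) = 0.42623
20 log₁₀(0.42623) = -7.41 dB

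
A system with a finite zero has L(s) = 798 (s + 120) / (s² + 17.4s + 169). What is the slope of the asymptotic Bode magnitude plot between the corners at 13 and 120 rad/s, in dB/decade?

-40 dB/decade

In this band the factors already past their corner are: complex pole pair at ωₙ ≈ 13; net slope = -40 dB/decade.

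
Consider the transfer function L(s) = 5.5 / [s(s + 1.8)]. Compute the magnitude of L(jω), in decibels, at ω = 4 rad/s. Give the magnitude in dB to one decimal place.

|j4 + 1.8| = √(4² + 1.8²) = 4.386
|j4| = 4
|L(j4)| = 5.5 / (4.386 × 4) = 0.31347
20 log₁₀(0.31347) = -10.08 dB

-10.1 dB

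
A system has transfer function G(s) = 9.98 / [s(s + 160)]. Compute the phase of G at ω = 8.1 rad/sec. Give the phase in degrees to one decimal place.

-92.9°

∠(j8.1 + 160) = arctan(8.1/160) = 2.90°
∠(j8.1) = 90.00°
∠G(j8.1) = − (2.90° + 90.00°) = -92.90°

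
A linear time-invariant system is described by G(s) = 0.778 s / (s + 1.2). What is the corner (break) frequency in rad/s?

The single real pole at s = −1.2 gives a corner at ω = 1.2 rad/s.

1.2 rad/s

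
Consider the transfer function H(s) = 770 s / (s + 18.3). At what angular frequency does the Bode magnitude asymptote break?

18.3 rad/s

The single real pole at s = −18.3 gives a corner at ω = 18.3 rad/s.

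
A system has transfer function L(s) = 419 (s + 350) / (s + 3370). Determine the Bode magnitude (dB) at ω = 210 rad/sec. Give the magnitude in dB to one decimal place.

34.1 dB

|j210 + 350| = √(210² + 350²) = 408.2
|j210 + 3370| = √(210² + 3370²) = 3377
|L(j210)| = 419 × 408.2 / 3377 = 50.65
20 log₁₀(50.65) = 34.09 dB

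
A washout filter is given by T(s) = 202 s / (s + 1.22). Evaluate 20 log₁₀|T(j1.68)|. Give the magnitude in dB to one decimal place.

44.3 dB

|j1.68| = 1.68
|j1.68 + 1.22| = √(1.68² + 1.22²) = 2.076
|T(j1.68)| = 202 × 1.68 / 2.076 = 163.45
20 log₁₀(163.45) = 44.27 dB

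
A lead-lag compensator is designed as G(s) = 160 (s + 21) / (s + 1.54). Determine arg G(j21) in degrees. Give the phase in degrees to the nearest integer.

-41 deg

∠(j21 + 21) = arctan(21/21) = 45.00°
∠(j21 + 1.54) = arctan(21/1.54) = 85.81°
∠G(j21) = 45.00° − 85.81° = -40.81°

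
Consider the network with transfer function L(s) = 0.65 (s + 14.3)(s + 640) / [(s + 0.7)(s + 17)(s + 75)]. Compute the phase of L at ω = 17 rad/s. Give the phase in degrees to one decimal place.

∠(j17 + 14.3) = arctan(17/14.3) = 49.93°
∠(j17 + 640) = arctan(17/640) = 1.52°
∠(j17 + 0.7) = arctan(17/0.7) = 87.64°
∠(j17 + 17) = arctan(17/17) = 45.00°
∠(j17 + 75) = arctan(17/75) = 12.77°
∠L(j17) = 49.93° + 1.52° − (87.64° + 45.00° + 12.77°) = -93.96°

-94.0°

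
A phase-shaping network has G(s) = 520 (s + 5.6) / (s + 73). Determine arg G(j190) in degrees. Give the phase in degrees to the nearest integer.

19°

∠(j190 + 5.6) = arctan(190/5.6) = 88.31°
∠(j190 + 73) = arctan(190/73) = 68.98°
∠G(j190) = 88.31° − 68.98° = 19.33°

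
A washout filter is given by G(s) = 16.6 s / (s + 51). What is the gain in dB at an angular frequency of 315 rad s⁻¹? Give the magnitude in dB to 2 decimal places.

24.29 dB

|j315| = 315
|j315 + 51| = √(315² + 51²) = 319.1
|G(j315)| = 16.6 × 315 / 319.1 = 16.387
20 log₁₀(16.387) = 24.290 dB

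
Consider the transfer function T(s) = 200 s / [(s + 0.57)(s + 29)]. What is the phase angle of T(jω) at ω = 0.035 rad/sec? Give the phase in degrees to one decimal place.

86.4 deg

∠(j0.035) = 90.00°
∠(j0.035 + 0.57) = arctan(0.035/0.57) = 3.51°
∠(j0.035 + 29) = arctan(0.035/29) = 0.07°
∠T(j0.035) = 90.00° − (3.51° + 0.07°) = 86.42°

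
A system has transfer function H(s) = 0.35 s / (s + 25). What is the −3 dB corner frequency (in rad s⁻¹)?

25 rad s⁻¹

For a single-pole high-pass, the −3 dB point is at the pole: ω = 25 rad s⁻¹.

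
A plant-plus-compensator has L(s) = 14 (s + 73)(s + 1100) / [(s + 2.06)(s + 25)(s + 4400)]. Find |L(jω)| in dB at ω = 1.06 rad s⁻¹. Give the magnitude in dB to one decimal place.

|j1.06 + 73| = √(1.06² + 73²) = 73.01
|j1.06 + 1100| = √(1.06² + 1100²) = 1100
|j1.06 + 2.06| = √(1.06² + 2.06²) = 2.317
|j1.06 + 25| = √(1.06² + 25²) = 25.02
|j1.06 + 4400| = √(1.06² + 4400²) = 4400
|L(j1.06)| = 14 × 73.01 × 1100 / (2.317 × 25.02 × 4400) = 4.4079
20 log₁₀(4.4079) = 12.88 dB

12.9 dB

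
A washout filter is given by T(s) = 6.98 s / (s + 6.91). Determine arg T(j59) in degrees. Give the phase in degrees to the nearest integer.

7°

∠(j59) = 90.00°
∠(j59 + 6.91) = arctan(59/6.91) = 83.32°
∠T(j59) = 90.00° − 83.32° = 6.68°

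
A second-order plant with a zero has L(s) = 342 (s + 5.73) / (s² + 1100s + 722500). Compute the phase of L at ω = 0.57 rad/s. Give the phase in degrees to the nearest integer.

∠(j0.57 + 5.73) = arctan(0.57/5.73) = 5.68°
∠[(j0.57)² + 1100(j0.57) + 722500] = ∠[7.225e+05 + j627] = 0.05°
∠L(j0.57) = 5.68° − 0.05° = 5.63°

6 deg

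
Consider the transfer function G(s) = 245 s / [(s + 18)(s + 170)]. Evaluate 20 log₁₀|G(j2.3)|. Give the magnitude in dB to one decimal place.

-14.8 dB

|j2.3| = 2.3
|j2.3 + 18| = √(2.3² + 18²) = 18.15
|j2.3 + 170| = √(2.3² + 170²) = 170
|G(j2.3)| = 245 × 2.3 / (18.15 × 170) = 0.18265
20 log₁₀(0.18265) = -14.77 dB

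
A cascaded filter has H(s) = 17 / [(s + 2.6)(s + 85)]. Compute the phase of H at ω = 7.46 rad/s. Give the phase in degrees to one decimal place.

∠(j7.46 + 2.6) = arctan(7.46/2.6) = 70.79°
∠(j7.46 + 85) = arctan(7.46/85) = 5.02°
∠H(j7.46) = − (70.79° + 5.02°) = -75.80°

-75.8°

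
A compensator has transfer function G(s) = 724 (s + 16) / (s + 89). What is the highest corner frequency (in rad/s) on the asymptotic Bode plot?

89 rad/s

Break frequencies occur at each pole and zero magnitude: 16 rad/s, 89 rad/s.
The highest is 89 rad/s.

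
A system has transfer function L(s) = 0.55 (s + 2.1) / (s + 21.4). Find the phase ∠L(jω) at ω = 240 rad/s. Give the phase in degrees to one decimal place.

4.6 deg

∠(j240 + 2.1) = arctan(240/2.1) = 89.50°
∠(j240 + 21.4) = arctan(240/21.4) = 84.90°
∠L(j240) = 89.50° − 84.90° = 4.59°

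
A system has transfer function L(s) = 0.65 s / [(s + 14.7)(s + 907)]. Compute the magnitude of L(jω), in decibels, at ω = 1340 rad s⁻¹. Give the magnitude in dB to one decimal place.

-67.9 dB

|j1340| = 1340
|j1340 + 14.7| = √(1340² + 14.7²) = 1340
|j1340 + 907| = √(1340² + 907²) = 1618
|L(j1340)| = 0.65 × 1340 / (1340 × 1618) = 0.00040168
20 log₁₀(0.00040168) = -67.92 dB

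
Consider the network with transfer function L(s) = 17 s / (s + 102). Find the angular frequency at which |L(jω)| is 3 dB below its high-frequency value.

For a single-pole high-pass, the −3 dB point is at the pole: ω = 102 rad s⁻¹.

102 rad s⁻¹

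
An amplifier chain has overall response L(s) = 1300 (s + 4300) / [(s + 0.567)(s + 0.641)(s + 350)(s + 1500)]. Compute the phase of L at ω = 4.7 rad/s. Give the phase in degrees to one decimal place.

∠(j4.7 + 4300) = arctan(4.7/4300) = 0.06°
∠(j4.7 + 0.567) = arctan(4.7/0.567) = 83.12°
∠(j4.7 + 0.641) = arctan(4.7/0.641) = 82.23°
∠(j4.7 + 350) = arctan(4.7/350) = 0.77°
∠(j4.7 + 1500) = arctan(4.7/1500) = 0.18°
∠L(j4.7) = 0.06° − (83.12° + 82.23° + 0.77° + 0.18°) = -166.24°

-166.2°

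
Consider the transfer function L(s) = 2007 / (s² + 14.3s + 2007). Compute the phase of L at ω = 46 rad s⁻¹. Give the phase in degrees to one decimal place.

∠[(j46)² + 14.3(j46) + 2007] = ∠[-109 + j657.8] = 99.41°
∠L(j46) = −99.41° = -99.41°

-99.4°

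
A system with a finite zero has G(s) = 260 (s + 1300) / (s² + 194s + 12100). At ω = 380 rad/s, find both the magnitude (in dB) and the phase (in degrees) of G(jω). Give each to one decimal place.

|j380 + 1300| = √(380² + 1300²) = 1354
|(j380)² + 194(j380) + 12100| = |-1.323e+05 + j73720| = 1.515e+05
|G(j380)| = 260 × 1354 / 1.515e+05 = 2.3251
20 log₁₀(2.3251) = 7.33 dB
∠(j380 + 1300) = arctan(380/1300) = 16.29°
∠[(j380)² + 194(j380) + 12100] = ∠[-1.323e+05 + j73720] = 150.87°
∠G(j380) = 16.29° − 150.87° = -134.58°

|G| = 7.3 dB, ∠G = -134.6°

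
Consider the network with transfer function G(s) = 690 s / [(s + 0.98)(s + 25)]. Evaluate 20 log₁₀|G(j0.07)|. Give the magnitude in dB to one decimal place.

5.9 dB

|j0.07| = 0.07
|j0.07 + 0.98| = √(0.07² + 0.98²) = 0.9825
|j0.07 + 25| = √(0.07² + 25²) = 25
|G(j0.07)| = 690 × 0.07 / (0.9825 × 25) = 1.9664
20 log₁₀(1.9664) = 5.87 dB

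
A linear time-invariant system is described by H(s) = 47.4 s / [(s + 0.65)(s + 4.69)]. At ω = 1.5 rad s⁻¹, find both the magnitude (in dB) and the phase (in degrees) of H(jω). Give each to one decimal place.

|j1.5| = 1.5
|j1.5 + 0.65| = √(1.5² + 0.65²) = 1.635
|j1.5 + 4.69| = √(1.5² + 4.69²) = 4.924
|H(j1.5)| = 47.4 × 1.5 / (1.635 × 4.924) = 8.8326
20 log₁₀(8.8326) = 18.92 dB
∠(j1.5) = 90.00°
∠(j1.5 + 0.65) = arctan(1.5/0.65) = 66.57°
∠(j1.5 + 4.69) = arctan(1.5/4.69) = 17.74°
∠H(j1.5) = 90.00° − (66.57° + 17.74°) = 5.69°

|H| = 18.9 dB, ∠H = 5.7°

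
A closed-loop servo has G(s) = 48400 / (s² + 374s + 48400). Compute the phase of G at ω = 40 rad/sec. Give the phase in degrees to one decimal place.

-17.7°

∠[(j40)² + 374(j40) + 48400] = ∠[46800 + j14960] = 17.73°
∠G(j40) = −17.73° = -17.73°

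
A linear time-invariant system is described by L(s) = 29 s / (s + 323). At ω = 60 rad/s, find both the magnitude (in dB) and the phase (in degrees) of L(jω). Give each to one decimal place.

|j60| = 60
|j60 + 323| = √(60² + 323²) = 328.5
|L(j60)| = 29 × 60 / 328.5 = 5.2964
20 log₁₀(5.2964) = 14.48 dB
∠(j60) = 90.00°
∠(j60 + 323) = arctan(60/323) = 10.52°
∠L(j60) = 90.00° − 10.52° = 79.48°

|L| = 14.5 dB, ∠L = 79.5°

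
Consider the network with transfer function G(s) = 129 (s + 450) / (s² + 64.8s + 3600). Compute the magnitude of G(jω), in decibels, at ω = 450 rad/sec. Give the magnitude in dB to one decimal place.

|j450 + 450| = √(450² + 450²) = 636.4
|(j450)² + 64.8(j450) + 3600| = |-1.989e+05 + j29160| = 2.01e+05
|G(j450)| = 129 × 636.4 / 2.01e+05 = 0.40838
20 log₁₀(0.40838) = -7.78 dB

-7.8 dB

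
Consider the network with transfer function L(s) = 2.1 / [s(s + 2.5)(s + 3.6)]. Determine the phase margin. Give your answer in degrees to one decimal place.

81.0°

Gain crossover: |L(jω)| = 1 at ω ≈ 0.232 rad/s.
∠L(j0.232) = −90° − arctan(0.232/2.5) − arctan(0.232/3.6) ≈ -98.98°
PM = 180° + (-98.98°) = 81.02°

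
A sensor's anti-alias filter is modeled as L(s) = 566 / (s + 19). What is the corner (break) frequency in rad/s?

The single real pole at s = −19 gives a corner at ω = 19 rad/s.

19 rad/s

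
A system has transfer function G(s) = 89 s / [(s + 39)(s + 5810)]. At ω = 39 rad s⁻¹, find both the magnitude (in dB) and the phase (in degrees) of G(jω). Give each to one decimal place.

|j39| = 39
|j39 + 39| = √(39² + 39²) = 55.15
|j39 + 5810| = √(39² + 5810²) = 5810
|G(j39)| = 89 × 39 / (55.15 × 5810) = 0.010832
20 log₁₀(0.010832) = -39.31 dB
∠(j39) = 90.00°
∠(j39 + 39) = arctan(39/39) = 45.00°
∠(j39 + 5810) = arctan(39/5810) = 0.38°
∠G(j39) = 90.00° − (45.00° + 0.38°) = 44.62°

|G| = -39.3 dB, ∠G = 44.6°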